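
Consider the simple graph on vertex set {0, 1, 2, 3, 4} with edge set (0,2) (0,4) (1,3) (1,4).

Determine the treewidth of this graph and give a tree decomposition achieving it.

Each bag holds 2 vertices, so the decomposition has width 1, which upper-bounds the treewidth. G has an edge, so its treewidth is at least 1. Therefore the treewidth is 1.

Treewidth 1.
One optimal decomposition is:
Bags: B1 = {0, 2}  B2 = {0, 4}  B3 = {1, 4}  B4 = {1, 3}
Tree: B1–B2, B2–B3, B3–B4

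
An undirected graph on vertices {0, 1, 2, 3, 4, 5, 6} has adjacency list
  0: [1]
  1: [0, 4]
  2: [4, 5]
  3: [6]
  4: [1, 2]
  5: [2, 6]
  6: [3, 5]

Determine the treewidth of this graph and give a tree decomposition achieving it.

The largest bag has 2 vertices, giving width 1; this decomposition certifies tw(G) ≤ 1. G has an edge, so its treewidth is at least 1. Therefore the treewidth is 1.

Treewidth 1.
One optimal decomposition is:
Bags: B1 = {0, 1}  B2 = {1, 4}  B3 = {2, 4}  B4 = {2, 5}  B5 = {5, 6}  B6 = {3, 6}
Tree: B1–B2, B2–B3, B3–B4, B4–B5, B5–B6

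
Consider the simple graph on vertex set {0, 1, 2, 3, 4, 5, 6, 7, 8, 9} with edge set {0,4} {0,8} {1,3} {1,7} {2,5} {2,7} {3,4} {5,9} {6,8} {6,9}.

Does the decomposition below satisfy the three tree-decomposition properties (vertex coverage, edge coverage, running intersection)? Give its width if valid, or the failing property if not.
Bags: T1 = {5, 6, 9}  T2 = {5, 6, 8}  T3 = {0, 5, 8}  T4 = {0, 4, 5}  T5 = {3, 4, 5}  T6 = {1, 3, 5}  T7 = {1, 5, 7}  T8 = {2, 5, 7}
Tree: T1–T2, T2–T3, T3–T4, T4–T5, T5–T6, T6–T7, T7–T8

Yes; width 2.

Every vertex of G appears in some bag (union = {0, 1, 2, 3, 4, 5, 6, 7, 8, 9}); every edge is covered by a bag; and for each vertex v the set of bags containing v is connected in the bag tree. The decomposition is therefore valid. The largest bag has 3 vertices, so the width is 2.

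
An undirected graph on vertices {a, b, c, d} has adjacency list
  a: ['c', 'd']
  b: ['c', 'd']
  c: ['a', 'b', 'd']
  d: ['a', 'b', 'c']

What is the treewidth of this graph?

A width-2 tree decomposition is:
Bags: B1 = {b, c, d}  B2 = {a, c, d}
Tree: B1–B2
The largest bag has 3 vertices, giving width 2; this decomposition certifies tw(G) ≤ 2. Conversely, {a, c, d} is a clique of size 3, and the vertices of any clique must share a bag in every tree decomposition; so some bag has ≥ 3 vertices and tw(G) ≥ 2. The upper and lower bounds meet at 2, so that is the treewidth.

2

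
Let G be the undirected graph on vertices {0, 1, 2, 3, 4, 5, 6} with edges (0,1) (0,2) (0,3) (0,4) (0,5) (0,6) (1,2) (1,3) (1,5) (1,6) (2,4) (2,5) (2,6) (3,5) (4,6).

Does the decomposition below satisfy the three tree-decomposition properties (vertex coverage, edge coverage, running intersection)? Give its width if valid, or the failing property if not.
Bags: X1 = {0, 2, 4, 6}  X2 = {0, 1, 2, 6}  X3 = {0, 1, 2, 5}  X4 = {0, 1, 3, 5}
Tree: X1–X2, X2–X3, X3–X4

Yes; width 3.

Every vertex of G appears in some bag (union = {0, 1, 2, 3, 4, 5, 6}); every edge is covered by a bag; and for each vertex v the set of bags containing v is connected in the bag tree. The decomposition is therefore valid. The largest bag has 4 vertices, so the width is 3.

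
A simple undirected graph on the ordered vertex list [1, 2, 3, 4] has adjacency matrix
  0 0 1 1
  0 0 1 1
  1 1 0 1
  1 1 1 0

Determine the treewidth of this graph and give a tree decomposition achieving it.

Treewidth 2.
Bags: B1 = {2, 3, 4}  B2 = {1, 3, 4}
Tree: B1–B2

The largest bag has 3 vertices, giving width 2; this decomposition certifies tw(G) ≤ 2. For the lower bound, the 3 vertices {1, 3, 4} are pairwise adjacent, and any tree decomposition puts a clique entirely inside one bag — forcing width ≥ 2. Combining the bounds, tw(G) = 2.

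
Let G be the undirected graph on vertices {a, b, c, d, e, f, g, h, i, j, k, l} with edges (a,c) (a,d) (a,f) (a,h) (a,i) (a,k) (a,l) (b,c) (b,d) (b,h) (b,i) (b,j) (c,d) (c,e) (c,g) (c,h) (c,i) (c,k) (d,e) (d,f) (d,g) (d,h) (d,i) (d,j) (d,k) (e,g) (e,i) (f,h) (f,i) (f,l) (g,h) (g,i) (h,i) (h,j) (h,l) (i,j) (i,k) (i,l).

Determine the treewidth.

4

A width-4 tree decomposition is:
Bags: B1 = {a, c, d, h, i}  B2 = {a, d, f, h, i}  B3 = {b, c, d, h, i}  B4 = {b, d, h, i, j}  B5 = {a, c, d, i, k}  B6 = {c, d, g, h, i}  B7 = {a, f, h, i, l}  B8 = {c, d, e, g, i}
Tree: B1–B2, B1–B3, B3–B4, B1–B5, B1–B6, B2–B7, B6–B8
The largest bag has 5 vertices, giving width 4; this decomposition certifies tw(G) ≤ 4. On the other hand G contains the 5-clique {c, d, e, g, i}. A clique must lie in a single bag of any decomposition, so no decomposition can have width below 4. Therefore the treewidth is 4.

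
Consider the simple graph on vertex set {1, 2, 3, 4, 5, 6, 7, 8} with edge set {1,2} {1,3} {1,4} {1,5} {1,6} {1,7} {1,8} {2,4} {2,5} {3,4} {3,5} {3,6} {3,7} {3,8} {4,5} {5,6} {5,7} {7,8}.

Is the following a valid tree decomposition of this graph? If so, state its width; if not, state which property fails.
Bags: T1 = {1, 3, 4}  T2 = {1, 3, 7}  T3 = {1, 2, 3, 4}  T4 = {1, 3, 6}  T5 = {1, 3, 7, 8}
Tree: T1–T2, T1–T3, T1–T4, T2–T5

A tree decomposition must satisfy three properties: every vertex lies in some bag; for every edge, both endpoints lie together in some bag; and for every vertex, the bags containing it form a connected subtree. Here vertex 5 appears in no bag, so the decomposition is invalid.

No — vertex 5 appears in no bag.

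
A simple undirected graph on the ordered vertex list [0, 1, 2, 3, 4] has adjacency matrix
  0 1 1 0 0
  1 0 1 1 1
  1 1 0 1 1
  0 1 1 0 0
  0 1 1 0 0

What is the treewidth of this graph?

A width-2 tree decomposition is:
Bags: B1 = {1, 2, 4}  B2 = {0, 1, 2}  B3 = {1, 2, 3}
Tree: B1–B2, B2–B3
Every bag has size at most 3, so the width is 3 − 1 = 2 and tw(G) ≤ 2. For the lower bound, the 3 vertices {0, 1, 2} are pairwise adjacent, and any tree decomposition puts a clique entirely inside one bag — forcing width ≥ 2. Therefore the treewidth is 2.

2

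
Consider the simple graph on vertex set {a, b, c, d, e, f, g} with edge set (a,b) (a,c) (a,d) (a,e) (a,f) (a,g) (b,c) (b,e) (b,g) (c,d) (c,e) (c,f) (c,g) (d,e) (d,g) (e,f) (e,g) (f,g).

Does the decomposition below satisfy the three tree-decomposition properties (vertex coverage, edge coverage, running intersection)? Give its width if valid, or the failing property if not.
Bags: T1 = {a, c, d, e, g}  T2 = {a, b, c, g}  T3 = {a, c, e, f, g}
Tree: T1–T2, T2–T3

No — edge (e,b) lies in no bag.

A tree decomposition must satisfy three properties: every vertex lies in some bag; for every edge, both endpoints lie together in some bag; and for every vertex, the bags containing it form a connected subtree. Here edge (e,b) lies in no bag, so the decomposition is invalid.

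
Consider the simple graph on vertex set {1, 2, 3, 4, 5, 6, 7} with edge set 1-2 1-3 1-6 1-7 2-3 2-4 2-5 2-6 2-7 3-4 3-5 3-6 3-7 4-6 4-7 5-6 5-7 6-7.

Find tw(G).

4

A width-4 tree decomposition is:
Bags: B1 = {1, 2, 3, 6, 7}  B2 = {2, 3, 5, 6, 7}  B3 = {2, 3, 4, 6, 7}
Tree: B1–B2, B2–B3
Every bag has size at most 5, so the width is 5 − 1 = 4 and tw(G) ≤ 4. For the lower bound, the 5 vertices {1, 2, 3, 6, 7} are pairwise adjacent, and any tree decomposition puts a clique entirely inside one bag — forcing width ≥ 4. Hence tw(G) = 4 exactly.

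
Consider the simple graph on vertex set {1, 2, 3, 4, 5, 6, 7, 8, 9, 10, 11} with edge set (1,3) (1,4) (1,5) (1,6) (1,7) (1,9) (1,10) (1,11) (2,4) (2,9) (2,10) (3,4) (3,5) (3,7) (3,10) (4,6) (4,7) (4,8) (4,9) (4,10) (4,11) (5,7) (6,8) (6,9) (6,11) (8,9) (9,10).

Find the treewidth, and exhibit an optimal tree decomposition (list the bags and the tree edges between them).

The largest bag has 4 vertices, giving width 3; this decomposition certifies tw(G) ≤ 3. On the other hand G contains the 4-clique {4, 6, 8, 9}. A clique must lie in a single bag of any decomposition, so no decomposition can have width below 3. Hence tw(G) = 3 exactly.

Treewidth 3.
Bags: B1 = {4, 6, 8, 9}  B2 = {1, 4, 6, 9}  B3 = {1, 4, 9, 10}  B4 = {1, 3, 4, 10}  B5 = {1, 3, 4, 7}  B6 = {2, 4, 9, 10}  B7 = {1, 3, 5, 7}  B8 = {1, 4, 6, 11}
Tree: B1–B2, B2–B3, B3–B4, B4–B5, B3–B6, B5–B7, B2–B8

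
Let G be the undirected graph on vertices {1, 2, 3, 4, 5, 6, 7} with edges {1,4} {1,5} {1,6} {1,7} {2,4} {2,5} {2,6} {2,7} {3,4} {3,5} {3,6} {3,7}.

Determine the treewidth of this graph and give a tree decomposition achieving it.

Each bag holds 4 vertices, so the decomposition has width 3, which upper-bounds the treewidth. For the lower bound: the 4 vertex sets {1,4}, {3,5}, {2}, {7} are disjoint, each induces a connected subgraph, and every pair is joined by at least one edge of G. Contracting each set to a single vertex therefore yields K_{4} as a minor, and since treewidth is minor-monotone, tw(G) ≥ tw(K_{4}) = 3. Hence tw(G) = 3 exactly.

Treewidth 3.
One such decomposition:
Bags: B1 = {1, 2, 3, 4}  B2 = {1, 2, 3, 5}  B3 = {1, 2, 3, 7}  B4 = {1, 2, 3, 6}
Tree: B1–B2, B2–B3, B3–B4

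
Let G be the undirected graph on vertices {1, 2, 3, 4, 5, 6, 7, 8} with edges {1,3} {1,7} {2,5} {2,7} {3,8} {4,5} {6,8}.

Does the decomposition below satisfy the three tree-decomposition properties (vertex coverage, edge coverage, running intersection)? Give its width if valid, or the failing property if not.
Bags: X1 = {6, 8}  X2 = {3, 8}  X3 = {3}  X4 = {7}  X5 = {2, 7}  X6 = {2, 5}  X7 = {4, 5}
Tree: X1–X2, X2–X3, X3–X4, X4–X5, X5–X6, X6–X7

No — vertex 1 appears in no bag.

A tree decomposition must satisfy three properties: every vertex lies in some bag; for every edge, both endpoints lie together in some bag; and for every vertex, the bags containing it form a connected subtree. Here vertex 1 appears in no bag, so the decomposition is invalid.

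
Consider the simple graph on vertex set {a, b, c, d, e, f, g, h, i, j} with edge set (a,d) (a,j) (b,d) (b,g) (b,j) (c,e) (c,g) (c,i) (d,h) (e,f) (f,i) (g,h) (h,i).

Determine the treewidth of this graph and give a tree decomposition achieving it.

Treewidth 2.
One optimal decomposition is:
Bags: B1 = {a, b, j}  B2 = {a, b, d}  B3 = {b, d, g}  B4 = {d, g, h}  B5 = {c, g, h}  B6 = {c, h, i}  B7 = {c, e, i}  B8 = {e, f, i}
Tree: B1–B2, B2–B3, B3–B4, B4–B5, B5–B6, B6–B7, B7–B8

The largest bag has 3 vertices, giving width 2; this decomposition certifies tw(G) ≤ 2. For the lower bound, G contains the cycle j–a–d–b–j, so G is not a forest; only forests have treewidth ≤ 1, hence tw(G) ≥ 2. Combining the bounds, tw(G) = 2.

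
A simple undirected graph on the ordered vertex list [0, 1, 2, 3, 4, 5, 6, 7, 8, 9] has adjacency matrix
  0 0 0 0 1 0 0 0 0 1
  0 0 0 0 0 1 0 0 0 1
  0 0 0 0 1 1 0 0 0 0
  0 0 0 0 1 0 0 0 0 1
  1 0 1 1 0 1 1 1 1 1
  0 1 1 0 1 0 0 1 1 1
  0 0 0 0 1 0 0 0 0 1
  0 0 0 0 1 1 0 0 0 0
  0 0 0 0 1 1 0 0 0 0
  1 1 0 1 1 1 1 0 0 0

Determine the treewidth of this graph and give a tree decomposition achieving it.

Treewidth 2.
One optimal decomposition is:
Bags: B1 = {3, 4, 9}  B2 = {4, 5, 9}  B3 = {2, 4, 5}  B4 = {4, 6, 9}  B5 = {4, 5, 7}  B6 = {0, 4, 9}  B7 = {4, 5, 8}  B8 = {1, 5, 9}
Tree: B1–B2, B2–B3, B2–B4, B3–B5, B2–B6, B3–B7, B2–B8

Each bag holds 3 vertices, so the decomposition has width 2, which upper-bounds the treewidth. On the other hand G contains the 3-clique {1, 5, 9}. A clique must lie in a single bag of any decomposition, so no decomposition can have width below 2. Combining the bounds, tw(G) = 2.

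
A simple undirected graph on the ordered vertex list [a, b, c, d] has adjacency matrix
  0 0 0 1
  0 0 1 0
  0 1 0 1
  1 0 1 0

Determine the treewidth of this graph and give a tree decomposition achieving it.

Every bag has size at most 2, so the width is 2 − 1 = 1 and tw(G) ≤ 1. G has an edge, so its treewidth is at least 1. Therefore the treewidth is 1.

Treewidth 1.
Bags: B1 = {b, c}  B2 = {c, d}  B3 = {a, d}
Tree: B1–B2, B2–B3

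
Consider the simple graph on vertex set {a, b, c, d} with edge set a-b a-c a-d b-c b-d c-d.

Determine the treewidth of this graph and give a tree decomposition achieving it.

With just one bag of size 4, the width is 4 − 1 = 3, so tw(G) ≤ 3. For the lower bound, the 4 vertices {a, b, c, d} are pairwise adjacent, and any tree decomposition puts a clique entirely inside one bag — forcing width ≥ 3. Hence tw(G) = 3 exactly.

Treewidth 3.
Bags: B1 = {a, b, c, d}
Tree: (single bag)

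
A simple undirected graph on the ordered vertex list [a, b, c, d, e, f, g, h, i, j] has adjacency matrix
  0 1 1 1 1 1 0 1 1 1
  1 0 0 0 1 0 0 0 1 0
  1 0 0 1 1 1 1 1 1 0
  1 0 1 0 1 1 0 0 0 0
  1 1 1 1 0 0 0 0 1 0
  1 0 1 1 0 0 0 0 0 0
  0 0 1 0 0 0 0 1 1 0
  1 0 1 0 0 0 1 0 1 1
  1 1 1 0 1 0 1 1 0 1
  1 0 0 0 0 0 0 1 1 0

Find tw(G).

3

A width-3 tree decomposition is:
Bags: B1 = {a, c, e, i}  B2 = {a, c, h, i}  B3 = {a, c, d, e}  B4 = {c, g, h, i}  B5 = {a, h, i, j}  B6 = {a, b, e, i}  B7 = {a, c, d, f}
Tree: B1–B2, B1–B3, B2–B4, B2–B5, B1–B6, B3–B7
The largest bag has 4 vertices, giving width 3; this decomposition certifies tw(G) ≤ 3. Conversely, {c, g, h, i} is a clique of size 4, and the vertices of any clique must share a bag in every tree decomposition; so some bag has ≥ 4 vertices and tw(G) ≥ 3. Hence tw(G) = 3 exactly.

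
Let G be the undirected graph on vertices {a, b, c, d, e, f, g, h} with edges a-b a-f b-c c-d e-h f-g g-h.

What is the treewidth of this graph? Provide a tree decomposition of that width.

Every bag has size at most 2, so the width is 2 − 1 = 1 and tw(G) ≤ 1. Since G has at least one edge (e.g. d–c), it is not an edgeless graph, so tw(G) ≥ 1. Hence tw(G) = 1 exactly.

Treewidth 1.
One optimal decomposition is:
Bags: B1 = {c, d}  B2 = {b, c}  B3 = {a, b}  B4 = {a, f}  B5 = {f, g}  B6 = {g, h}  B7 = {e, h}
Tree: B1–B2, B2–B3, B3–B4, B4–B5, B5–B6, B6–B7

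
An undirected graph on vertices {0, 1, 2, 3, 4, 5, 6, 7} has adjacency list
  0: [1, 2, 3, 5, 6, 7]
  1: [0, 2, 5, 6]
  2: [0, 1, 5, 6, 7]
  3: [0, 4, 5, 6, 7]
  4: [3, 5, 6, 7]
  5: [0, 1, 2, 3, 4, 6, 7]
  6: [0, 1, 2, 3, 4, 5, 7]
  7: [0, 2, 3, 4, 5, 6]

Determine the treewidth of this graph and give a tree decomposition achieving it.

Treewidth 4.
One such decomposition:
Bags: B1 = {0, 2, 5, 6, 7}  B2 = {0, 1, 2, 5, 6}  B3 = {0, 3, 5, 6, 7}  B4 = {3, 4, 5, 6, 7}
Tree: B1–B2, B1–B3, B3–B4

The largest bag has 5 vertices, giving width 4; this decomposition certifies tw(G) ≤ 4. On the other hand G contains the 5-clique {0, 1, 2, 5, 6}. A clique must lie in a single bag of any decomposition, so no decomposition can have width below 4. Therefore the treewidth is 4.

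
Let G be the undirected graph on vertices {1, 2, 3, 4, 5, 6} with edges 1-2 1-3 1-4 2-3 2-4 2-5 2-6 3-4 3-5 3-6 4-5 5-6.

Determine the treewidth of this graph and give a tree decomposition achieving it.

The largest bag has 4 vertices, giving width 3; this decomposition certifies tw(G) ≤ 3. Conversely, {1, 2, 3, 4} is a clique of size 4, and the vertices of any clique must share a bag in every tree decomposition; so some bag has ≥ 4 vertices and tw(G) ≥ 3. The upper and lower bounds meet at 3, so that is the treewidth.

Treewidth 3.
One optimal decomposition is:
Bags: B1 = {2, 3, 5, 6}  B2 = {2, 3, 4, 5}  B3 = {1, 2, 3, 4}
Tree: B1–B2, B2–B3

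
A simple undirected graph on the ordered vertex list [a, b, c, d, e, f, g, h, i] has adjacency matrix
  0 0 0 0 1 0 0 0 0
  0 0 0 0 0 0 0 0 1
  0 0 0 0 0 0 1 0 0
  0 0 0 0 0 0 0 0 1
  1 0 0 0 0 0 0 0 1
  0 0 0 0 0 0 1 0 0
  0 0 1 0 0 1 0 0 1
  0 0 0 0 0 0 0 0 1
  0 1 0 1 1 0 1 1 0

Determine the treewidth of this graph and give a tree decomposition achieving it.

Treewidth 1.
One such decomposition:
Bags: B1 = {d, i}  B2 = {g, i}  B3 = {f, g}  B4 = {h, i}  B5 = {b, i}  B6 = {e, i}  B7 = {c, g}  B8 = {a, e}
Tree: B1–B2, B2–B3, B1–B4, B4–B5, B5–B6, B2–B7, B6–B8

Every bag has size at most 2, so the width is 2 − 1 = 1 and tw(G) ≤ 1. Any graph with an edge has treewidth ≥ 1, and G has the edge d–i. The upper and lower bounds meet at 1, so that is the treewidth.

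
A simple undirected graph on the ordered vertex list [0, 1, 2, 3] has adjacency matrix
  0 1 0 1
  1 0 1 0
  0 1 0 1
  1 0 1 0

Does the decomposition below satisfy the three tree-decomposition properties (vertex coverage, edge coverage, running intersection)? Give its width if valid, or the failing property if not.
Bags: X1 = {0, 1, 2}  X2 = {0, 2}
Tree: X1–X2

No — vertex 3 appears in no bag.

A tree decomposition must satisfy three properties: every vertex lies in some bag; for every edge, both endpoints lie together in some bag; and for every vertex, the bags containing it form a connected subtree. Here vertex 3 appears in no bag, so the decomposition is invalid.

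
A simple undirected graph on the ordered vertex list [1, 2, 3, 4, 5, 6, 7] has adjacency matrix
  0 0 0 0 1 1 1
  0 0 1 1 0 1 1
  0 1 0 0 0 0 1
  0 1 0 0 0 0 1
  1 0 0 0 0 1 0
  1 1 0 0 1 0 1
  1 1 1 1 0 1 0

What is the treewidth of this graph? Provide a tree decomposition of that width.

Each bag holds 3 vertices, so the decomposition has width 2, which upper-bounds the treewidth. Conversely, {1, 5, 6} is a clique of size 3, and the vertices of any clique must share a bag in every tree decomposition; so some bag has ≥ 3 vertices and tw(G) ≥ 2. Hence tw(G) = 2 exactly.

Treewidth 2.
One optimal decomposition is:
Bags: B1 = {2, 4, 7}  B2 = {2, 6, 7}  B3 = {1, 6, 7}  B4 = {1, 5, 6}  B5 = {2, 3, 7}
Tree: B1–B2, B2–B3, B3–B4, B2–B5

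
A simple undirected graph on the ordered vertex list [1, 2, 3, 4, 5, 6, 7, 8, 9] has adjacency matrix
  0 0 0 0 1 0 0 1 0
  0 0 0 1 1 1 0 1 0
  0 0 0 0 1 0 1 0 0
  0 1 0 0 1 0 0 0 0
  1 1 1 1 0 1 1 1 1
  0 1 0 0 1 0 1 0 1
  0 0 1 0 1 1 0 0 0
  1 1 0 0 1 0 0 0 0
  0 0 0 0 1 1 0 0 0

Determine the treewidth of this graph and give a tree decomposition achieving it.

Treewidth 2.
One optimal decomposition is:
Bags: B1 = {2, 5, 6}  B2 = {5, 6, 9}  B3 = {5, 6, 7}  B4 = {2, 4, 5}  B5 = {2, 5, 8}  B6 = {1, 5, 8}  B7 = {3, 5, 7}
Tree: B1–B2, B1–B3, B1–B4, B1–B5, B5–B6, B3–B7

The largest bag has 3 vertices, giving width 2; this decomposition certifies tw(G) ≤ 2. On the other hand G contains the 3-clique {1, 5, 8}. A clique must lie in a single bag of any decomposition, so no decomposition can have width below 2. Combining the bounds, tw(G) = 2.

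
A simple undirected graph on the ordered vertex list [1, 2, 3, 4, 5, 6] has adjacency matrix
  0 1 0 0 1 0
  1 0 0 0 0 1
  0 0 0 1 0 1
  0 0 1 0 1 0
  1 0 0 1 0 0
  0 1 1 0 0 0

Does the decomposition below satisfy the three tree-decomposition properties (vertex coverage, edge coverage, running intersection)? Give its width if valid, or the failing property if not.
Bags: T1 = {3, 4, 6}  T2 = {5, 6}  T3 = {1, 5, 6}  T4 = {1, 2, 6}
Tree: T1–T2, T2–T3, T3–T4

A tree decomposition must satisfy three properties: every vertex lies in some bag; for every edge, both endpoints lie together in some bag; and for every vertex, the bags containing it form a connected subtree. Here edge (4,5) lies in no bag, so the decomposition is invalid.

No — edge (4,5) lies in no bag.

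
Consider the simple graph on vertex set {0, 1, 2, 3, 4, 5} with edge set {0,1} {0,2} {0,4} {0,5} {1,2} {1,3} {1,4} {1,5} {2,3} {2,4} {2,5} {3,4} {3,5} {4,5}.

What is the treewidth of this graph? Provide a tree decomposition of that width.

The largest bag has 5 vertices, giving width 4; this decomposition certifies tw(G) ≤ 4. On the other hand G contains the 5-clique {0, 1, 2, 4, 5}. A clique must lie in a single bag of any decomposition, so no decomposition can have width below 4. The upper and lower bounds meet at 4, so that is the treewidth.

Treewidth 4.
One optimal decomposition is:
Bags: B1 = {1, 2, 3, 4, 5}  B2 = {0, 1, 2, 4, 5}
Tree: B1–B2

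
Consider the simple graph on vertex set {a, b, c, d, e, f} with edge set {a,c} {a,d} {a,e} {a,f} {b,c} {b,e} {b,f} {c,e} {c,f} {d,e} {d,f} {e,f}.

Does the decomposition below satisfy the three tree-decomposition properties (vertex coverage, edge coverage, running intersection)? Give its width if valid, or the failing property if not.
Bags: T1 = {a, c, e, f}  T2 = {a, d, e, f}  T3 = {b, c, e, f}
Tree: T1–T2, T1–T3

Every vertex of G appears in some bag (union = {a, b, c, d, e, f}); every edge is covered by a bag; and for each vertex v the set of bags containing v is connected in the bag tree. The decomposition is therefore valid. The largest bag has 4 vertices, so the width is 3.

Yes; width 3.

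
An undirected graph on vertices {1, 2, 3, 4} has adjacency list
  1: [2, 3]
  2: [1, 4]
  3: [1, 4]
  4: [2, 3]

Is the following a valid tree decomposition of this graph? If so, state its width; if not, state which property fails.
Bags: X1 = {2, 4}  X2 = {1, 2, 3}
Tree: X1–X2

A tree decomposition must satisfy three properties: every vertex lies in some bag; for every edge, both endpoints lie together in some bag; and for every vertex, the bags containing it form a connected subtree. Here edge (3,4) lies in no bag, so the decomposition is invalid.

No — edge (3,4) lies in no bag.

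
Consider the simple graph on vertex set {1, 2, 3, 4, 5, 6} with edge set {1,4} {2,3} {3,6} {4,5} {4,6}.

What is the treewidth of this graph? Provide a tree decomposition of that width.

Treewidth 1.
One optimal decomposition is:
Bags: B1 = {3, 6}  B2 = {2, 3}  B3 = {4, 6}  B4 = {4, 5}  B5 = {1, 4}
Tree: B1–B2, B1–B3, B3–B4, B3–B5

Each bag holds 2 vertices, so the decomposition has width 1, which upper-bounds the treewidth. Any graph with an edge has treewidth ≥ 1, and G has the edge 3–6. Hence tw(G) = 1 exactly.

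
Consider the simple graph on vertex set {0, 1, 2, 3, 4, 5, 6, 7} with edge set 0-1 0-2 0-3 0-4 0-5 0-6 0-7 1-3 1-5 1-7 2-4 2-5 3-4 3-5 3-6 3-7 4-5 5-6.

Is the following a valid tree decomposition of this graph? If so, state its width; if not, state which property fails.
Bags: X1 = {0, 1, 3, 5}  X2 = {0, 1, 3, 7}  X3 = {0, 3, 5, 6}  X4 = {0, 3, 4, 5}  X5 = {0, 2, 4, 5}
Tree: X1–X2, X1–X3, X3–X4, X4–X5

Yes; width 3.

Checking the three conditions: (i) the bags cover all of {0, 1, 2, 3, 4, 5, 6, 7}; (ii) for each edge, some bag contains both endpoints; (iii) the bags containing any fixed vertex form a subtree. All hold, so the decomposition is valid with width 4 − 1 = 3.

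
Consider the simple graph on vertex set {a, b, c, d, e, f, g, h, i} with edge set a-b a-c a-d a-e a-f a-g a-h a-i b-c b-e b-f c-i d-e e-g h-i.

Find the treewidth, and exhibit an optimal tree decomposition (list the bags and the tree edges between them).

Treewidth 2.
Bags: B1 = {a, e, g}  B2 = {a, b, e}  B3 = {a, b, c}  B4 = {a, b, f}  B5 = {a, d, e}  B6 = {a, c, i}  B7 = {a, h, i}
Tree: B1–B2, B2–B3, B2–B4, B2–B5, B3–B6, B6–B7

Every bag has size at most 3, so the width is 3 − 1 = 2 and tw(G) ≤ 2. Conversely, {a, d, e} is a clique of size 3, and the vertices of any clique must share a bag in every tree decomposition; so some bag has ≥ 3 vertices and tw(G) ≥ 2. Hence tw(G) = 2 exactly.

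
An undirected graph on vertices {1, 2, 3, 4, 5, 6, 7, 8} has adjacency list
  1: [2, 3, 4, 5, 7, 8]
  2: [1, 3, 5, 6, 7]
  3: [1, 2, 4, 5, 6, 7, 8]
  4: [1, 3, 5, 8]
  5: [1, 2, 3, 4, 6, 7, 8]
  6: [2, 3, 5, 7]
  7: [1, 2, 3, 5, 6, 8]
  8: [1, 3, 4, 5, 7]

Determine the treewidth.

A width-4 tree decomposition is:
Bags: B1 = {1, 3, 5, 7, 8}  B2 = {1, 2, 3, 5, 7}  B3 = {1, 3, 4, 5, 8}  B4 = {2, 3, 5, 6, 7}
Tree: B1–B2, B1–B3, B2–B4
Every bag has size at most 5, so the width is 5 − 1 = 4 and tw(G) ≤ 4. On the other hand G contains the 5-clique {1, 3, 4, 5, 8}. A clique must lie in a single bag of any decomposition, so no decomposition can have width below 4. Therefore the treewidth is 4.

4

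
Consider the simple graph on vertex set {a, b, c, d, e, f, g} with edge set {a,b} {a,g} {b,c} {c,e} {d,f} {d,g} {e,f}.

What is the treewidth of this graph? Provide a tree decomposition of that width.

Treewidth 2.
Bags: B1 = {d, e, f}  B2 = {d, e, g}  B3 = {a, e, g}  B4 = {a, b, e}  B5 = {b, c, e}
Tree: B1–B2, B2–B3, B3–B4, B4–B5

Every bag has size at most 3, so the width is 3 − 1 = 2 and tw(G) ≤ 2. For the lower bound, G contains the cycle e–f–d–g–a–b–c–e, so G is not a forest; only forests have treewidth ≤ 1, hence tw(G) ≥ 2. Hence tw(G) = 2 exactly.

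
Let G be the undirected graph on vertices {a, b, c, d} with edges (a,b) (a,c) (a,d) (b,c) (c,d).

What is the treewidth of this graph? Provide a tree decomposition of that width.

Treewidth 2.
Bags: B1 = {a, c, d}  B2 = {a, b, c}
Tree: B1–B2

Each bag holds 3 vertices, so the decomposition has width 2, which upper-bounds the treewidth. Conversely, {a, c, d} is a clique of size 3, and the vertices of any clique must share a bag in every tree decomposition; so some bag has ≥ 3 vertices and tw(G) ≥ 2. Combining the bounds, tw(G) = 2.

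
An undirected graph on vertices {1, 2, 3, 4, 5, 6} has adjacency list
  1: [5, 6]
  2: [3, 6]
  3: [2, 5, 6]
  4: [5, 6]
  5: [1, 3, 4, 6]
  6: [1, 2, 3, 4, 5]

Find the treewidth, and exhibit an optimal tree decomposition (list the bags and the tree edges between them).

Each bag holds 3 vertices, so the decomposition has width 2, which upper-bounds the treewidth. Conversely, {2, 3, 6} is a clique of size 3, and the vertices of any clique must share a bag in every tree decomposition; so some bag has ≥ 3 vertices and tw(G) ≥ 2. Combining the bounds, tw(G) = 2.

Treewidth 2.
One optimal decomposition is:
Bags: B1 = {2, 3, 6}  B2 = {3, 5, 6}  B3 = {4, 5, 6}  B4 = {1, 5, 6}
Tree: B1–B2, B2–B3, B2–B4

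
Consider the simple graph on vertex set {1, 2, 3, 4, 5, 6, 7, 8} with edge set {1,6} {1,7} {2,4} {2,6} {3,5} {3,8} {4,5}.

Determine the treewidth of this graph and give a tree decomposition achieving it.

Every bag has size at most 2, so the width is 2 − 1 = 1 and tw(G) ≤ 1. Since G has at least one edge (e.g. 8–3), it is not an edgeless graph, so tw(G) ≥ 1. Therefore the treewidth is 1.

Treewidth 1.
Bags: B1 = {3, 8}  B2 = {3, 5}  B3 = {4, 5}  B4 = {2, 4}  B5 = {2, 6}  B6 = {1, 6}  B7 = {1, 7}
Tree: B1–B2, B2–B3, B3–B4, B4–B5, B5–B6, B6–B7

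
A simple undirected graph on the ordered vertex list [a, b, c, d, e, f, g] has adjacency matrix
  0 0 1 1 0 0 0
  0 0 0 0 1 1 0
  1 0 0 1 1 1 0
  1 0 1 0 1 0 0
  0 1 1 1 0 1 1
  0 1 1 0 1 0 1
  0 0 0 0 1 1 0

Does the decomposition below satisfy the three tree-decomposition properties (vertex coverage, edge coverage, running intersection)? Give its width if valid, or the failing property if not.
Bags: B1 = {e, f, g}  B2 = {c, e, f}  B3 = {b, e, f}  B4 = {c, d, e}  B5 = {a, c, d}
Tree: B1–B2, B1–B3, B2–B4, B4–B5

Checking the three conditions: (i) the bags cover all of {a, b, c, d, e, f, g}; (ii) for each edge, some bag contains both endpoints; (iii) the bags containing any fixed vertex form a subtree. All hold, so the decomposition is valid with width 3 − 1 = 2.

Yes; width 2.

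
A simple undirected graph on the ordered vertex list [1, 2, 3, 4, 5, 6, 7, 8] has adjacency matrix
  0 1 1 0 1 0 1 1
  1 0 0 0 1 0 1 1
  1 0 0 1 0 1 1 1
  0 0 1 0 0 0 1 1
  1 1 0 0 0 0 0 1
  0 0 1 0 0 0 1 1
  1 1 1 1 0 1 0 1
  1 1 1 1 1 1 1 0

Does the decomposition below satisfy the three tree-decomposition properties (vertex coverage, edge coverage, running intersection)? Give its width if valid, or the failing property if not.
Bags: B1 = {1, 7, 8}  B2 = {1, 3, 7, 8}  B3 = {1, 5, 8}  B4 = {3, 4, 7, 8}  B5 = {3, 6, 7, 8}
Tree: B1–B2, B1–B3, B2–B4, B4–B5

A tree decomposition must satisfy three properties: every vertex lies in some bag; for every edge, both endpoints lie together in some bag; and for every vertex, the bags containing it form a connected subtree. Here vertex 2 appears in no bag, so the decomposition is invalid.

No — vertex 2 appears in no bag.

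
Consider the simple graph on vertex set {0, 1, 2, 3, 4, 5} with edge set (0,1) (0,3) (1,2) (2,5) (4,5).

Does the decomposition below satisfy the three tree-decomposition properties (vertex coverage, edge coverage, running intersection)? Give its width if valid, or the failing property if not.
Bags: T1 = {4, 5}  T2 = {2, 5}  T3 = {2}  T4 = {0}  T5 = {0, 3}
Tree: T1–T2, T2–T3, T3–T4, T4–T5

A tree decomposition must satisfy three properties: every vertex lies in some bag; for every edge, both endpoints lie together in some bag; and for every vertex, the bags containing it form a connected subtree. Here vertex 1 appears in no bag, so the decomposition is invalid.

No — vertex 1 appears in no bag.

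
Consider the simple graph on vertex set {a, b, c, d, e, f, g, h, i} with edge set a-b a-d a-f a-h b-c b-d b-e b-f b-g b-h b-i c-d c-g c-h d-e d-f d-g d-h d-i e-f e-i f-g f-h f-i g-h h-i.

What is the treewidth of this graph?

A width-4 tree decomposition is:
Bags: B1 = {b, c, d, g, h}  B2 = {b, d, f, g, h}  B3 = {b, d, f, h, i}  B4 = {a, b, d, f, h}  B5 = {b, d, e, f, i}
Tree: B1–B2, B2–B3, B3–B4, B3–B5
Each bag holds 5 vertices, so the decomposition has width 4, which upper-bounds the treewidth. Conversely, {b, c, d, g, h} is a clique of size 5, and the vertices of any clique must share a bag in every tree decomposition; so some bag has ≥ 5 vertices and tw(G) ≥ 4. Combining the bounds, tw(G) = 4.

4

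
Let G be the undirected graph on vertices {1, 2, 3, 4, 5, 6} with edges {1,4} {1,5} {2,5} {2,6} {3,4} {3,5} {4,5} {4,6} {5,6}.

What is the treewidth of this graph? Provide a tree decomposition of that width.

Treewidth 2.
One such decomposition:
Bags: B1 = {4, 5, 6}  B2 = {3, 4, 5}  B3 = {1, 4, 5}  B4 = {2, 5, 6}
Tree: B1–B2, B1–B3, B1–B4

The largest bag has 3 vertices, giving width 2; this decomposition certifies tw(G) ≤ 2. Conversely, {2, 5, 6} is a clique of size 3, and the vertices of any clique must share a bag in every tree decomposition; so some bag has ≥ 3 vertices and tw(G) ≥ 2. Therefore the treewidth is 2.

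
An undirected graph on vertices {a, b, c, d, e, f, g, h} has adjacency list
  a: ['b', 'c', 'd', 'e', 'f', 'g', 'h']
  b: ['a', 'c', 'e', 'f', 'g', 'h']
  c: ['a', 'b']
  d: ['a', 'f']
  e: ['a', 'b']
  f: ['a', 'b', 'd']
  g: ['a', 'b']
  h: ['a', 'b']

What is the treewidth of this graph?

A width-2 tree decomposition is:
Bags: B1 = {a, b, f}  B2 = {a, d, f}  B3 = {a, b, c}  B4 = {a, b, h}  B5 = {a, b, e}  B6 = {a, b, g}
Tree: B1–B2, B1–B3, B1–B4, B4–B5, B1–B6
Each bag holds 3 vertices, so the decomposition has width 2, which upper-bounds the treewidth. Conversely, {a, d, f} is a clique of size 3, and the vertices of any clique must share a bag in every tree decomposition; so some bag has ≥ 3 vertices and tw(G) ≥ 2. The upper and lower bounds meet at 2, so that is the treewidth.

2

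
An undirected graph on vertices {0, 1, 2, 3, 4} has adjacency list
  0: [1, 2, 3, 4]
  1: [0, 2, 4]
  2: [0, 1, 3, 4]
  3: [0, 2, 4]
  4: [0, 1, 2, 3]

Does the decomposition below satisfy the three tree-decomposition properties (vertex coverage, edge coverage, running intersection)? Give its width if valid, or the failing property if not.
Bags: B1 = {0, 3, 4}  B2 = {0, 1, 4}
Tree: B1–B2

A tree decomposition must satisfy three properties: every vertex lies in some bag; for every edge, both endpoints lie together in some bag; and for every vertex, the bags containing it form a connected subtree. Here vertex 2 appears in no bag, so the decomposition is invalid.

No — vertex 2 appears in no bag.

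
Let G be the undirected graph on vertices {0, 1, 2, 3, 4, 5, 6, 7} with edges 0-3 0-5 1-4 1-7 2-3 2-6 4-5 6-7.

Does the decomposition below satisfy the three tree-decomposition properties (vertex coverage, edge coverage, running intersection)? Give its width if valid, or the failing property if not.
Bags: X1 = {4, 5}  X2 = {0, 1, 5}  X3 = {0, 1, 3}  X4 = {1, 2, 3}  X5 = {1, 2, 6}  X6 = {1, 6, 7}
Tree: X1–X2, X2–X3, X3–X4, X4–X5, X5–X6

No — edge (1,4) lies in no bag.

A tree decomposition must satisfy three properties: every vertex lies in some bag; for every edge, both endpoints lie together in some bag; and for every vertex, the bags containing it form a connected subtree. Here edge (1,4) lies in no bag, so the decomposition is invalid.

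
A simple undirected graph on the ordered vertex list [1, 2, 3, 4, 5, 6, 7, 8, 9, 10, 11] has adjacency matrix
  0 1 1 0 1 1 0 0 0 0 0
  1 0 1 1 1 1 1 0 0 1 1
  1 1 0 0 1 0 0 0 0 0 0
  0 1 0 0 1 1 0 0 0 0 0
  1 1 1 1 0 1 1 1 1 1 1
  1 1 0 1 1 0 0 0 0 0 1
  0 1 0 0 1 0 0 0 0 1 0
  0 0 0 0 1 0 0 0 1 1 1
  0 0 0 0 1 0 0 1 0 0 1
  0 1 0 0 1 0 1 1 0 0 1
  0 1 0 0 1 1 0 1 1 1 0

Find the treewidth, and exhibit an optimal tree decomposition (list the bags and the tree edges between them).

Treewidth 3.
One such decomposition:
Bags: B1 = {2, 5, 6, 11}  B2 = {1, 2, 5, 6}  B3 = {2, 4, 5, 6}  B4 = {2, 5, 10, 11}  B5 = {5, 8, 10, 11}  B6 = {2, 5, 7, 10}  B7 = {5, 8, 9, 11}  B8 = {1, 2, 3, 5}
Tree: B1–B2, B2–B3, B1–B4, B4–B5, B4–B6, B5–B7, B2–B8

Each bag holds 4 vertices, so the decomposition has width 3, which upper-bounds the treewidth. Conversely, {5, 8, 9, 11} is a clique of size 4, and the vertices of any clique must share a bag in every tree decomposition; so some bag has ≥ 4 vertices and tw(G) ≥ 3. Combining the bounds, tw(G) = 3.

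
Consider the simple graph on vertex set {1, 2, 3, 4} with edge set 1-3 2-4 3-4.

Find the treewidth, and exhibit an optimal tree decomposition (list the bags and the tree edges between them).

The largest bag has 2 vertices, giving width 1; this decomposition certifies tw(G) ≤ 1. Since G has at least one edge (e.g. 4–2), it is not an edgeless graph, so tw(G) ≥ 1. Hence tw(G) = 1 exactly.

Treewidth 1.
One optimal decomposition is:
Bags: B1 = {2, 4}  B2 = {3, 4}  B3 = {1, 3}
Tree: B1–B2, B2–B3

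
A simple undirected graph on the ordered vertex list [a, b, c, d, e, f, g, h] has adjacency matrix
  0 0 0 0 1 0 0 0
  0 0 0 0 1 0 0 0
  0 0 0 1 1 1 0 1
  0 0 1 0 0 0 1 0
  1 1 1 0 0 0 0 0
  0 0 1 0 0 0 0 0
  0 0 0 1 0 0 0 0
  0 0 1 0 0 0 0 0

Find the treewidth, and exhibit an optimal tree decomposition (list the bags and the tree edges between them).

Treewidth 1.
Bags: B1 = {c, e}  B2 = {b, e}  B3 = {c, f}  B4 = {c, d}  B5 = {a, e}  B6 = {c, h}  B7 = {d, g}
Tree: B1–B2, B1–B3, B1–B4, B2–B5, B1–B6, B4–B7

Every bag has size at most 2, so the width is 2 − 1 = 1 and tw(G) ≤ 1. Since G has at least one edge (e.g. c–e), it is not an edgeless graph, so tw(G) ≥ 1. The upper and lower bounds meet at 1, so that is the treewidth.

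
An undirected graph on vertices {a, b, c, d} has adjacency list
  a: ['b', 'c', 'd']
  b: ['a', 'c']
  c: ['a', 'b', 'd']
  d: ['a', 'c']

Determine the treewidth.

2

A width-2 tree decomposition is:
Bags: B1 = {a, b, c}  B2 = {a, c, d}
Tree: B1–B2
The largest bag has 3 vertices, giving width 2; this decomposition certifies tw(G) ≤ 2. For the lower bound, the 3 vertices {a, c, d} are pairwise adjacent, and any tree decomposition puts a clique entirely inside one bag — forcing width ≥ 2. Therefore the treewidth is 2.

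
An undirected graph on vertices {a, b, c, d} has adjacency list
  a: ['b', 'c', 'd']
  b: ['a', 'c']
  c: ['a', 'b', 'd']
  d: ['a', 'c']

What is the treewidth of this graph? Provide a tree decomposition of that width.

Each bag holds 3 vertices, so the decomposition has width 2, which upper-bounds the treewidth. On the other hand G contains the 3-clique {a, c, d}. A clique must lie in a single bag of any decomposition, so no decomposition can have width below 2. Hence tw(G) = 2 exactly.

Treewidth 2.
One optimal decomposition is:
Bags: B1 = {a, b, c}  B2 = {a, c, d}
Tree: B1–B2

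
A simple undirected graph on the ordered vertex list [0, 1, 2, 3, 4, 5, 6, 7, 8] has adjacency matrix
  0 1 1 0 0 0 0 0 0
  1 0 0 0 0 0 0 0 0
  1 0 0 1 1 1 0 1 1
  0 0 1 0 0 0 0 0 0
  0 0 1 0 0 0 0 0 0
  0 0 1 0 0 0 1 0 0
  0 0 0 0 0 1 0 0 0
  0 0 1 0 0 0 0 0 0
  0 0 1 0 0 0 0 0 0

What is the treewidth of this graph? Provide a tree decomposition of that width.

Treewidth 1.
One such decomposition:
Bags: B1 = {2, 3}  B2 = {2, 4}  B3 = {0, 2}  B4 = {2, 5}  B5 = {0, 1}  B6 = {5, 6}  B7 = {2, 8}  B8 = {2, 7}
Tree: B1–B2, B2–B3, B1–B4, B3–B5, B4–B6, B1–B7, B2–B8

The largest bag has 2 vertices, giving width 1; this decomposition certifies tw(G) ≤ 1. Any graph with an edge has treewidth ≥ 1, and G has the edge 3–2. Hence tw(G) = 1 exactly.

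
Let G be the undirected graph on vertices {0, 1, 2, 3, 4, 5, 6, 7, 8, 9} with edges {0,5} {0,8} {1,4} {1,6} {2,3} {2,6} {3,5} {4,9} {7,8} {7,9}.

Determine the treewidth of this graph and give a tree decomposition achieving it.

Treewidth 2.
One optimal decomposition is:
Bags: B1 = {1, 2, 6}  B2 = {1, 2, 4}  B3 = {2, 4, 9}  B4 = {2, 7, 9}  B5 = {2, 7, 8}  B6 = {0, 2, 8}  B7 = {0, 2, 5}  B8 = {2, 3, 5}
Tree: B1–B2, B2–B3, B3–B4, B4–B5, B5–B6, B6–B7, B7–B8

Each bag holds 3 vertices, so the decomposition has width 2, which upper-bounds the treewidth. Since 2–6–1–4–9–7–8–0–5–3–2 is a cycle in G, G is not acyclic. Forests are exactly the graphs of treewidth ≤ 1, so tw(G) ≥ 2. Therefore the treewidth is 2.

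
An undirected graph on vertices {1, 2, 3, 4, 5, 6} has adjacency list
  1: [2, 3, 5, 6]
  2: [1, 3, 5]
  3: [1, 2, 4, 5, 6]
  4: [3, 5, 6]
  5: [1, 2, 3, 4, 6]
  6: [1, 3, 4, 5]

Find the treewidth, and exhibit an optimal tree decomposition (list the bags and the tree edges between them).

Each bag holds 4 vertices, so the decomposition has width 3, which upper-bounds the treewidth. On the other hand G contains the 4-clique {1, 2, 3, 5}. A clique must lie in a single bag of any decomposition, so no decomposition can have width below 3. Combining the bounds, tw(G) = 3.

Treewidth 3.
Bags: B1 = {3, 4, 5, 6}  B2 = {1, 3, 5, 6}  B3 = {1, 2, 3, 5}
Tree: B1–B2, B2–B3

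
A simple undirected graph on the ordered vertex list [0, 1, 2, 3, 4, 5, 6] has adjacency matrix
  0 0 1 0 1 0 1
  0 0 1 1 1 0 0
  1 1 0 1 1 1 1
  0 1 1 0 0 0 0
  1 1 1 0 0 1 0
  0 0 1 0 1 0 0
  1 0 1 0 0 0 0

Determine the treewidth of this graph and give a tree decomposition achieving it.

The largest bag has 3 vertices, giving width 2; this decomposition certifies tw(G) ≤ 2. Conversely, {1, 2, 3} is a clique of size 3, and the vertices of any clique must share a bag in every tree decomposition; so some bag has ≥ 3 vertices and tw(G) ≥ 2. The upper and lower bounds meet at 2, so that is the treewidth.

Treewidth 2.
One such decomposition:
Bags: B1 = {2, 4, 5}  B2 = {1, 2, 4}  B3 = {1, 2, 3}  B4 = {0, 2, 4}  B5 = {0, 2, 6}
Tree: B1–B2, B2–B3, B1–B4, B4–B5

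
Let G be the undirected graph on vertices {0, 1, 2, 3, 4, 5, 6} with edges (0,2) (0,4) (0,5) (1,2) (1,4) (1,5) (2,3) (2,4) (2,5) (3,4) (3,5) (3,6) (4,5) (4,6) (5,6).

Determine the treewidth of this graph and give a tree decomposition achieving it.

Treewidth 3.
One such decomposition:
Bags: B1 = {1, 2, 4, 5}  B2 = {0, 2, 4, 5}  B3 = {2, 3, 4, 5}  B4 = {3, 4, 5, 6}
Tree: B1–B2, B2–B3, B3–B4

Every bag has size at most 4, so the width is 4 − 1 = 3 and tw(G) ≤ 3. On the other hand G contains the 4-clique {0, 2, 4, 5}. A clique must lie in a single bag of any decomposition, so no decomposition can have width below 3. The upper and lower bounds meet at 3, so that is the treewidth.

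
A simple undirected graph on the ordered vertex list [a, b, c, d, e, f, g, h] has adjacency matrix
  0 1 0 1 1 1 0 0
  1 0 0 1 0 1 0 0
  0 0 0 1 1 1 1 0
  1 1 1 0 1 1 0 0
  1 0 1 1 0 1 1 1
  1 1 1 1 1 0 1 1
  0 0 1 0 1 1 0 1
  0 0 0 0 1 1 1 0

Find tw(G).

3

A width-3 tree decomposition is:
Bags: B1 = {c, d, e, f}  B2 = {a, d, e, f}  B3 = {c, e, f, g}  B4 = {a, b, d, f}  B5 = {e, f, g, h}
Tree: B1–B2, B1–B3, B2–B4, B3–B5
Each bag holds 4 vertices, so the decomposition has width 3, which upper-bounds the treewidth. On the other hand G contains the 4-clique {c, d, e, f}. A clique must lie in a single bag of any decomposition, so no decomposition can have width below 3. Hence tw(G) = 3 exactly.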